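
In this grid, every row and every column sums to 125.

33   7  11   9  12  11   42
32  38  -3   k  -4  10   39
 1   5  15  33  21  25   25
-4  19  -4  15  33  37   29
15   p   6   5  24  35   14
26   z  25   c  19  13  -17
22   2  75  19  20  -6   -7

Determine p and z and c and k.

Row 2: 32 + 38 − 3 − 4 + 10 + 39 = 112, so its missing entry is 125 − 112 = 13.
Column 4: 9 + 13 + 33 + 15 + 5 + 19 = 94, so its missing entry is 125 − 94 = 31.
Row 5: 15 + 6 + 5 + 24 + 35 + 14 = 99, so its missing entry is 125 − 99 = 26.
Row 6: 26 + 25 + 31 + 19 + 13 − 17 = 97, so its missing entry is 125 − 97 = 28.

p = 26, z = 28, c = 31, k = 13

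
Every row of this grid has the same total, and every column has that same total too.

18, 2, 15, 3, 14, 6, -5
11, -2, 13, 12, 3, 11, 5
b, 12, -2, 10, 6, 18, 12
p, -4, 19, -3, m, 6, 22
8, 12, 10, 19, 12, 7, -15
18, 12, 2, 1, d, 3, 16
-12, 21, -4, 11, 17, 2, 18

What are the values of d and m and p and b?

Rows 1 and 2 both sum to 53, so that's the common total.
Row 6 has 18 + 12 + 2 + 1 + 3 + 16 = 52; the blank must be 53 − 52 = 1.
Row 3 has 12 − 2 + 10 + 6 + 18 + 12 = 56; the blank must be 53 − 56 = -3.
Column 5 has 14 + 3 + 6 + 12 + 1 + 17 = 53; the blank must be 53 − 53 = 0.
Row 4 has -4 + 19 − 3 + 0 + 6 + 22 = 40; the blank must be 53 − 40 = 13.

d = 1, m = 0, p = 13, b = -3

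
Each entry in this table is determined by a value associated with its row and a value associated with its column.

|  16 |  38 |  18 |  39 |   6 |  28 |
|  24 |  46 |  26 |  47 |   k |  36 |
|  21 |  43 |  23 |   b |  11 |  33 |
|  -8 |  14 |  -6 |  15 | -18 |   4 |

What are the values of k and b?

The difference between any two rows is the same in every column — this is an addition table with the headers hidden.
Row 2 minus row 1 is 36 − 28 = 8, so its entry in column 5 is 6 + 8 = 14.
Row 3 minus row 1 is 33 − 28 = 5, so its entry in column 4 is 39 + 5 = 44.

k = 14, b = 44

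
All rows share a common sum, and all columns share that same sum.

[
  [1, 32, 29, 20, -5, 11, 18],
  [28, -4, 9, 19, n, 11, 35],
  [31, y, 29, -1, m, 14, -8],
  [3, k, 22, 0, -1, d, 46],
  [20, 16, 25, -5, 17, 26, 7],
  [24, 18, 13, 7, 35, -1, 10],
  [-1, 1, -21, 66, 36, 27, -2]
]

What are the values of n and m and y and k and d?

n = 8, m = 16, y = 25, k = 18, d = 18

Rows 1 and 5 both sum to 106, so that's the common total.
Row 2 has 28 − 4 + 9 + 19 + 11 + 35 = 98; the blank must be 106 − 98 = 8.
Column 5 has -5 + 8 − 1 + 17 + 35 + 36 = 90; the blank must be 106 − 90 = 16.
Row 3 has 31 + 29 − 1 + 16 + 14 − 8 = 81; the blank must be 106 − 81 = 25.
Column 2 has 32 − 4 + 25 + 16 + 18 + 1 = 88; the blank must be 106 − 88 = 18.
Row 4 has 3 + 18 + 22 + 0 − 1 + 46 = 88; the blank must be 106 − 88 = 18.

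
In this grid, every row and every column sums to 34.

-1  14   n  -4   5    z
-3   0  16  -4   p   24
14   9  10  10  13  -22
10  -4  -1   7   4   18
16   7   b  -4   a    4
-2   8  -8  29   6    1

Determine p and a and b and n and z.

The known cells in row 2 total 33, leaving 34 − 33 = 1 for the blank.
The known cells in column 5 total 29, leaving 34 − 29 = 5 for the blank.
The known cells in row 5 total 28, leaving 34 − 28 = 6 for the blank.
The known cells in column 3 total 23, leaving 34 − 23 = 11 for the blank.
The known cells in row 1 total 25, leaving 34 − 25 = 9 for the blank.

p = 1, a = 5, b = 6, n = 11, z = 9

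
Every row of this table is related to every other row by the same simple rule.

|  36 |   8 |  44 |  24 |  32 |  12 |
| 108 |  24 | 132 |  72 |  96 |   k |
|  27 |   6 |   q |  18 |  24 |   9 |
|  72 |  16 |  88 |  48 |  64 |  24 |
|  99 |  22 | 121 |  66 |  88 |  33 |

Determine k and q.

Each row is a constant multiple of every other row — this is a multiplication table with the headers hidden.
Row 2 is 108/36 = 3/1 times row 1, so its entry in column 6 is 12 × 3/1 = 36.
Row 3 is 27/36 = 3/4 times row 1, so its entry in column 3 is 44 × 3/4 = 33.

k = 36, q = 33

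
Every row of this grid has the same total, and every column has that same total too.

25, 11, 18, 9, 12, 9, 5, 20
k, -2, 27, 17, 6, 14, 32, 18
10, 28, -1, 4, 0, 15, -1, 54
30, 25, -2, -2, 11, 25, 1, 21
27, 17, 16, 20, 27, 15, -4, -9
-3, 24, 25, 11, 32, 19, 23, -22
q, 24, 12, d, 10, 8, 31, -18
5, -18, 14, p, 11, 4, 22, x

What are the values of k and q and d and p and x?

Rows 1 and 3 both sum to 109, so that's the common total.
Column 8: 20 + 18 + 54 + 21 − 9 − 22 − 18 = 64, so its missing entry is 109 − 64 = 45.
Row 8: 5 − 18 + 14 + 11 + 4 + 22 + 45 = 83, so its missing entry is 109 − 83 = 26.
Row 2: -2 + 27 + 17 + 6 + 14 + 32 + 18 = 112, so its missing entry is 109 − 112 = -3.
Column 1: 25 − 3 + 10 + 30 + 27 − 3 + 5 = 91, so its missing entry is 109 − 91 = 18.
Row 7: 18 + 24 + 12 + 10 + 8 + 31 − 18 = 85, so its missing entry is 109 − 85 = 24.

k = -3, q = 18, d = 24, p = 26, x = 45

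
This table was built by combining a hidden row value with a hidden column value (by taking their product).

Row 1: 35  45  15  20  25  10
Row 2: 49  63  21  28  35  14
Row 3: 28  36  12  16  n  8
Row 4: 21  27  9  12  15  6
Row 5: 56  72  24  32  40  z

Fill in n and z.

n = 20, z = 16

Each row is a constant multiple of every other row — this is a multiplication table with the headers hidden.
Row 3 is 12/15 = 4/5 times row 1, so its entry in column 5 is 25 × 4/5 = 20.
Row 5 is 24/15 = 8/5 times row 1, so its entry in column 6 is 10 × 8/5 = 16.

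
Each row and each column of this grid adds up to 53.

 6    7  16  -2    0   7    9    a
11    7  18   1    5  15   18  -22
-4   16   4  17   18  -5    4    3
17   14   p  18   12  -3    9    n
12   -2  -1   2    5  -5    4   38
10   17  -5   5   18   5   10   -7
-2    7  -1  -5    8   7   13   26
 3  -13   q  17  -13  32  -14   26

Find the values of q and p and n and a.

q = 15, p = 7, n = -21, a = 10

Row 1: 6 + 7 + 16 − 2 + 0 + 7 + 9 = 43, so its missing entry is 53 − 43 = 10.
Column 8: 10 − 22 + 3 + 38 − 7 + 26 + 26 = 74, so its missing entry is 53 − 74 = -21.
Row 4: 17 + 14 + 18 + 12 − 3 + 9 − 21 = 46, so its missing entry is 53 − 46 = 7.
Row 8: 3 − 13 + 17 − 13 + 32 − 14 + 26 = 38, so its missing entry is 53 − 38 = 15.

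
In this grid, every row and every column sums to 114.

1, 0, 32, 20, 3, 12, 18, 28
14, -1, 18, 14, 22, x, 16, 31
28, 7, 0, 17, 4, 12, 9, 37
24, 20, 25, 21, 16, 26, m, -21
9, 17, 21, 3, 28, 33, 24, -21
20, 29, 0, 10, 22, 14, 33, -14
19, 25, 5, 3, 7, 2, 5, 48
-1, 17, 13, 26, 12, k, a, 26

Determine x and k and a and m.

The known cells in row 4 total 111, leaving 114 − 111 = 3 for the blank.
The known cells in column 7 total 108, leaving 114 − 108 = 6 for the blank.
The known cells in row 8 total 99, leaving 114 − 99 = 15 for the blank.
The known cells in row 2 total 114, leaving 114 − 114 = 0 for the blank.

x = 0, k = 15, a = 6, m = 3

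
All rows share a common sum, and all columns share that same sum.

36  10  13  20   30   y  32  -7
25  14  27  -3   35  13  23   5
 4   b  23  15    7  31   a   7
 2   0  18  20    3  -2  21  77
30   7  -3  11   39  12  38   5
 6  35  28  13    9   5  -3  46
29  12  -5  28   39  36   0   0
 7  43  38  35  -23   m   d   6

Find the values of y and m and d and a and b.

y = 5, m = 39, d = -6, a = 34, b = 18

Rows 2 and 4 both sum to 139, so that's the common total.
The known cells in column 2 total 121, leaving 139 − 121 = 18 for the blank.
The known cells in row 3 total 105, leaving 139 − 105 = 34 for the blank.
The known cells in column 7 total 145, leaving 139 − 145 = -6 for the blank.
The known cells in row 1 total 134, leaving 139 − 134 = 5 for the blank.
The known cells in row 8 total 100, leaving 139 − 100 = 39 for the blank.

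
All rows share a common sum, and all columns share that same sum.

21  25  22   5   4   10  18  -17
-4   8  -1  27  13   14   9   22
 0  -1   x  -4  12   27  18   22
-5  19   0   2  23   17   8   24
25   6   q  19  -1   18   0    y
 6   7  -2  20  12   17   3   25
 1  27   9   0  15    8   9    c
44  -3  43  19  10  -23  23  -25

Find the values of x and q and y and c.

x = 14, q = 3, y = 18, c = 19

Rows 1 and 2 both sum to 88, so that's the common total.
Row 7: 1 + 27 + 9 + 0 + 15 + 8 + 9 = 69, so its missing entry is 88 − 69 = 19.
Column 8: -17 + 22 + 22 + 24 + 25 + 19 − 25 = 70, so its missing entry is 88 − 70 = 18.
Row 5: 25 + 6 + 19 − 1 + 18 + 0 + 18 = 85, so its missing entry is 88 − 85 = 3.
Row 3: 0 − 1 − 4 + 12 + 27 + 18 + 22 = 74, so its missing entry is 88 − 74 = 14.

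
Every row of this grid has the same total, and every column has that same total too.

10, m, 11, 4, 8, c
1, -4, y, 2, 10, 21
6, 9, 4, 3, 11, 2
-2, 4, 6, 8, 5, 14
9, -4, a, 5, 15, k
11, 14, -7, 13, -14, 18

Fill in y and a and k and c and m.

Rows 3 and 4 both sum to 35, so that's the common total.
The known cells in column 2 total 19, leaving 35 − 19 = 16 for the blank.
The known cells in row 2 total 30, leaving 35 − 30 = 5 for the blank.
The known cells in column 3 total 19, leaving 35 − 19 = 16 for the blank.
The known cells in row 5 total 41, leaving 35 − 41 = -6 for the blank.
The known cells in row 1 total 49, leaving 35 − 49 = -14 for the blank.

y = 5, a = 16, k = -6, c = -14, m = 16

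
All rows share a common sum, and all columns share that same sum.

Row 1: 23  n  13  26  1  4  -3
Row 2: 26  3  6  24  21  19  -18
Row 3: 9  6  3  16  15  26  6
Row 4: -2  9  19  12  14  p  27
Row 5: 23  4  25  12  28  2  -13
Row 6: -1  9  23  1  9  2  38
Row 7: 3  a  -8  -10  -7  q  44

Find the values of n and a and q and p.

n = 17, a = 33, q = 26, p = 2

Rows 2 and 3 both sum to 81, so that's the common total.
The known cells in row 1 total 64, leaving 81 − 64 = 17 for the blank.
The known cells in column 2 total 48, leaving 81 − 48 = 33 for the blank.
The known cells in row 4 total 79, leaving 81 − 79 = 2 for the blank.
The known cells in row 7 total 55, leaving 81 − 55 = 26 for the blank.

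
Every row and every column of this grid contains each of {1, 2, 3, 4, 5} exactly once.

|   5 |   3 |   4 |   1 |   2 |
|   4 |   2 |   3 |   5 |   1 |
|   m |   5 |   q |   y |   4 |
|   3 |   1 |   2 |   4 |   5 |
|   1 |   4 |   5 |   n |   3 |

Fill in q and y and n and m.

q = 1, y = 3, n = 2, m = 2

For row 5, column 4: row 5 already has {1, 3, 4, 5}; that leaves 2.
For row 3, column 4: column 4 already has {1, 2, 4, 5}; that leaves 3.
Cell (3,1): column 1 already has {1, 3, 4, 5} → 2.
At (row 3, col 3): row 3 already has {2, 3, 4, 5}, so the value is 1.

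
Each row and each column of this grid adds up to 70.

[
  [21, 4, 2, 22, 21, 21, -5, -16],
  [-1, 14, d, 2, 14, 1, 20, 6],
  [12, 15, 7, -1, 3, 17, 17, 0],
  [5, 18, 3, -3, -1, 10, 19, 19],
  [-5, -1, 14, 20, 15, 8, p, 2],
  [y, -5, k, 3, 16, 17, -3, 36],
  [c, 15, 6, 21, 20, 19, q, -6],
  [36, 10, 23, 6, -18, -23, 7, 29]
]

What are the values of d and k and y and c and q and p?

d = 14, k = 1, y = 5, c = -3, q = -2, p = 17

Row 2: -1 + 14 + 2 + 14 + 1 + 20 + 6 = 56, so its missing entry is 70 − 56 = 14.
Row 5: -5 − 1 + 14 + 20 + 15 + 8 + 2 = 53, so its missing entry is 70 − 53 = 17.
Column 7: -5 + 20 + 17 + 19 + 17 − 3 + 7 = 72, so its missing entry is 70 − 72 = -2.
Row 7: 15 + 6 + 21 + 20 + 19 − 2 − 6 = 73, so its missing entry is 70 − 73 = -3.
Column 1: 21 − 1 + 12 + 5 − 5 − 3 + 36 = 65, so its missing entry is 70 − 65 = 5.
Row 6: 5 − 5 + 3 + 16 + 17 − 3 + 36 = 69, so its missing entry is 70 − 69 = 1.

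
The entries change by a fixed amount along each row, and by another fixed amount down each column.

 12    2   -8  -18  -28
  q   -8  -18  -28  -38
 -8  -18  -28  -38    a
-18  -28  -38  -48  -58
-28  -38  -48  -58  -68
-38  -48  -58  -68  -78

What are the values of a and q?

a = -48, q = 2

Along each row the entries change by -10 per step; down each column they change by -10.
Row 3: from -8 at column 1, stepping by -10 to column 5 gives -48.
Row 2: from -8 at column 2, stepping by -10 to column 1 gives 2.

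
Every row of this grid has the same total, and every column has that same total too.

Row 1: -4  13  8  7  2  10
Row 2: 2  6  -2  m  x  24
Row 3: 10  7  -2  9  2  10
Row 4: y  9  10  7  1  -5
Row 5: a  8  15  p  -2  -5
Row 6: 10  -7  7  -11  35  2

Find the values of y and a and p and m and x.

y = 14, a = 4, p = 16, m = 8, x = -2

Rows 1 and 3 both sum to 36, so that's the common total.
Column 5 has 2 + 2 + 1 − 2 + 35 = 38; the blank must be 36 − 38 = -2.
Row 4 has 9 + 10 + 7 + 1 − 5 = 22; the blank must be 36 − 22 = 14.
Column 1 has -4 + 2 + 10 + 14 + 10 = 32; the blank must be 36 − 32 = 4.
Row 5 has 4 + 8 + 15 − 2 − 5 = 20; the blank must be 36 − 20 = 16.
Row 2 has 2 + 6 − 2 − 2 + 24 = 28; the blank must be 36 − 28 = 8.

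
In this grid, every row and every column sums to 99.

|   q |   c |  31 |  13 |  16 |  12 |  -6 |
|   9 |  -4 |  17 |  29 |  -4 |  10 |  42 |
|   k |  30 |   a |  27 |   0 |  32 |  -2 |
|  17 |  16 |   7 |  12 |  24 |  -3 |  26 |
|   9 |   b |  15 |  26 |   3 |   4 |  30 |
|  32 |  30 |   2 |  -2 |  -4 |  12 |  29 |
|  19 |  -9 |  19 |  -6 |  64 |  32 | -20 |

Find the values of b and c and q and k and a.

The known cells in column 3 total 91, leaving 99 − 91 = 8 for the blank.
The known cells in row 3 total 95, leaving 99 − 95 = 4 for the blank.
The known cells in column 1 total 90, leaving 99 − 90 = 9 for the blank.
The known cells in row 1 total 75, leaving 99 − 75 = 24 for the blank.
The known cells in row 5 total 87, leaving 99 − 87 = 12 for the blank.

b = 12, c = 24, q = 9, k = 4, a = 8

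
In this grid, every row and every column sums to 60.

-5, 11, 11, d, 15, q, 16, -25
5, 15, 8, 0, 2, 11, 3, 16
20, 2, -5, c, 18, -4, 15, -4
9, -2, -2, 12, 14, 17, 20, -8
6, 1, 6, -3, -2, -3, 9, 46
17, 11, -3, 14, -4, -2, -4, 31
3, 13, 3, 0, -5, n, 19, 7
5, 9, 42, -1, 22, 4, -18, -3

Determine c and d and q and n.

c = 18, d = 20, q = 17, n = 20

Row 3: 20 + 2 − 5 + 18 − 4 + 15 − 4 = 42, so its missing entry is 60 − 42 = 18.
Column 4: 0 + 18 + 12 − 3 + 14 + 0 − 1 = 40, so its missing entry is 60 − 40 = 20.
Row 7: 3 + 13 + 3 + 0 − 5 + 19 + 7 = 40, so its missing entry is 60 − 40 = 20.
Row 1: -5 + 11 + 11 + 20 + 15 + 16 − 25 = 43, so its missing entry is 60 − 43 = 17.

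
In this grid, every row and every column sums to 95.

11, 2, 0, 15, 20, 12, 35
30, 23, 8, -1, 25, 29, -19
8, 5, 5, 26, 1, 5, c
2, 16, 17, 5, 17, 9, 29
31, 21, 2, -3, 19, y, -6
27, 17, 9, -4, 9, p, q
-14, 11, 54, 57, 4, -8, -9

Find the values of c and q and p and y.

The known cells in row 5 total 64, leaving 95 − 64 = 31 for the blank.
The known cells in column 6 total 78, leaving 95 − 78 = 17 for the blank.
The known cells in row 3 total 50, leaving 95 − 50 = 45 for the blank.
The known cells in row 6 total 75, leaving 95 − 75 = 20 for the blank.

c = 45, q = 20, p = 17, y = 31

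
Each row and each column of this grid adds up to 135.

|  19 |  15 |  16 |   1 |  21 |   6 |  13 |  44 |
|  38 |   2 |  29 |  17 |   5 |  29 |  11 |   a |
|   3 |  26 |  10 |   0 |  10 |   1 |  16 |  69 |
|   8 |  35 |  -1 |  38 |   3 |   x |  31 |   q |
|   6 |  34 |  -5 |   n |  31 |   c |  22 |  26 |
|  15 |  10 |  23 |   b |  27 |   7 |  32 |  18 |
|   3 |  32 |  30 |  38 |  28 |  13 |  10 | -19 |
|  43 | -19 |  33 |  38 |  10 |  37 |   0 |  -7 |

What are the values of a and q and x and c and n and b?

a = 4, q = 0, x = 21, c = 21, n = 0, b = 3

The known cells in row 2 total 131, leaving 135 − 131 = 4 for the blank.
The known cells in column 8 total 135, leaving 135 − 135 = 0 for the blank.
The known cells in row 6 total 132, leaving 135 − 132 = 3 for the blank.
The known cells in column 4 total 135, leaving 135 − 135 = 0 for the blank.
The known cells in row 5 total 114, leaving 135 − 114 = 21 for the blank.
The known cells in row 4 total 114, leaving 135 − 114 = 21 for the blank.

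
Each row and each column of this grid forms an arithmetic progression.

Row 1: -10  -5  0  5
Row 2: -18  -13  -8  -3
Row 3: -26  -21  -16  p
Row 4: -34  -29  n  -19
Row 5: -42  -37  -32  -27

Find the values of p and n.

p = -11, n = -24

Along each row the entries change by 5 per step; down each column they change by -8.
Row 3: from -26 at column 1, stepping by 5 to column 4 gives -11.
Row 4: from -34 at column 1, stepping by 5 to column 3 gives -24.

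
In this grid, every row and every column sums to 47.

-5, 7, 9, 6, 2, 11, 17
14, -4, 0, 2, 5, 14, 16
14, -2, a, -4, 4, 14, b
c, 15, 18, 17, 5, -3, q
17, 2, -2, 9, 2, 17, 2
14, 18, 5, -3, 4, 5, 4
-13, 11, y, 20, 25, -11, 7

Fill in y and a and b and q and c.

y = 8, a = 9, b = 12, q = -11, c = 6

The known cells in row 7 total 39, leaving 47 − 39 = 8 for the blank.
The known cells in column 3 total 38, leaving 47 − 38 = 9 for the blank.
The known cells in column 1 total 41, leaving 47 − 41 = 6 for the blank.
The known cells in row 3 total 35, leaving 47 − 35 = 12 for the blank.
The known cells in row 4 total 58, leaving 47 − 58 = -11 for the blank.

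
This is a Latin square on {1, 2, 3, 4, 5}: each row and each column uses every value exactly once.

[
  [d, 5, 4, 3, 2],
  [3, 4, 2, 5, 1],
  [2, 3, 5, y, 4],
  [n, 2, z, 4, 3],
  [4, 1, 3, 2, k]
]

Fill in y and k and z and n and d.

y = 1, k = 5, z = 1, n = 5, d = 1

Cell (5,5): row 5 already has {1, 2, 3, 4} → 5.
For row 1, column 1: row 1 already has {2, 3, 4, 5}; that leaves 1.
Cell (4,1): column 1 already has {1, 2, 3, 4} → 5.
For row 3, column 4: row 3 already has {2, 3, 4, 5}; that leaves 1.
For row 4, column 3: row 4 already has {2, 3, 4, 5}; that leaves 1.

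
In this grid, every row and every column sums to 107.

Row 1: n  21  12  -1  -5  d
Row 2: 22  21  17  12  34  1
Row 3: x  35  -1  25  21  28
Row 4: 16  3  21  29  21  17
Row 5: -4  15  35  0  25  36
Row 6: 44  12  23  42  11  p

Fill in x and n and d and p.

x = -1, n = 30, d = 50, p = -25

Row 6: 44 + 12 + 23 + 42 + 11 = 132, so its missing entry is 107 − 132 = -25.
Row 3: 35 − 1 + 25 + 21 + 28 = 108, so its missing entry is 107 − 108 = -1.
Column 6: 1 + 28 + 17 + 36 − 25 = 57, so its missing entry is 107 − 57 = 50.
Row 1: 21 + 12 − 1 − 5 + 50 = 77, so its missing entry is 107 − 77 = 30.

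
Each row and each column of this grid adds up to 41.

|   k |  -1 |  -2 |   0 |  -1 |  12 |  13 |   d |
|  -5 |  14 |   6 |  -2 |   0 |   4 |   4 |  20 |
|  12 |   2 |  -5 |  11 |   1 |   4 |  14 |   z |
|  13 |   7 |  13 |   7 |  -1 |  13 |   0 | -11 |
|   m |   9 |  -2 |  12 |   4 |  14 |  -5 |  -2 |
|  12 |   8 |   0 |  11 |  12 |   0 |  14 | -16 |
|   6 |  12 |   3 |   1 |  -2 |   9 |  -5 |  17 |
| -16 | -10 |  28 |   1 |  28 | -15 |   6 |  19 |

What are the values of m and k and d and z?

m = 11, k = 8, d = 12, z = 2

Row 5 has 9 − 2 + 12 + 4 + 14 − 5 − 2 = 30; the blank must be 41 − 30 = 11.
Row 3 has 12 + 2 − 5 + 11 + 1 + 4 + 14 = 39; the blank must be 41 − 39 = 2.
Column 8 has 20 + 2 − 11 − 2 − 16 + 17 + 19 = 29; the blank must be 41 − 29 = 12.
Row 1 has -1 − 2 + 0 − 1 + 12 + 13 + 12 = 33; the blank must be 41 − 33 = 8.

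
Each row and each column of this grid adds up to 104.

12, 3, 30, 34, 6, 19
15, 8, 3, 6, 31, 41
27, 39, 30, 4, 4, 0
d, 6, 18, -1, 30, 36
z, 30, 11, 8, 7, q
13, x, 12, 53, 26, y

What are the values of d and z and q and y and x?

Column 2: 3 + 8 + 39 + 6 + 30 = 86, so its missing entry is 104 − 86 = 18.
Row 6: 13 + 18 + 12 + 53 + 26 = 122, so its missing entry is 104 − 122 = -18.
Row 4: 6 + 18 − 1 + 30 + 36 = 89, so its missing entry is 104 − 89 = 15.
Column 1: 12 + 15 + 27 + 15 + 13 = 82, so its missing entry is 104 − 82 = 22.
Row 5: 22 + 30 + 11 + 8 + 7 = 78, so its missing entry is 104 − 78 = 26.

d = 15, z = 22, q = 26, y = -18, x = 18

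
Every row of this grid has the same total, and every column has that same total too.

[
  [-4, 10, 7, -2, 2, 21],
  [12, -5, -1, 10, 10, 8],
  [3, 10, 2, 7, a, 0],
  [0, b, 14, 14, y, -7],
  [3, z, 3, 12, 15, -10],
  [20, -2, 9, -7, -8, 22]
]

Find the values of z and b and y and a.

Rows 1 and 2 both sum to 34, so that's the common total.
Row 3 has 3 + 10 + 2 + 7 + 0 = 22; the blank must be 34 − 22 = 12.
Row 5 has 3 + 3 + 12 + 15 − 10 = 23; the blank must be 34 − 23 = 11.
Column 2 has 10 − 5 + 10 + 11 − 2 = 24; the blank must be 34 − 24 = 10.
Row 4 has 0 + 10 + 14 + 14 − 7 = 31; the blank must be 34 − 31 = 3.

z = 11, b = 10, y = 3, a = 12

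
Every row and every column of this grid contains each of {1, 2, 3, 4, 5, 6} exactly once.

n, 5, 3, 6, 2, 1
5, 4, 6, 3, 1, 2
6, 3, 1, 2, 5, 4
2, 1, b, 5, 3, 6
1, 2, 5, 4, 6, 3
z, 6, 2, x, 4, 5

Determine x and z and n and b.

x = 1, z = 3, n = 4, b = 4

At (row 6, col 4): column 4 already has {2, 3, 4, 5, 6}, so the value is 1.
For row 4, column 3: row 4 already has {1, 2, 3, 5, 6}; that leaves 4.
Cell (6,1): row 6 already has {1, 2, 4, 5, 6} → 3.
For row 1, column 1: row 1 already has {1, 2, 3, 5, 6}; that leaves 4.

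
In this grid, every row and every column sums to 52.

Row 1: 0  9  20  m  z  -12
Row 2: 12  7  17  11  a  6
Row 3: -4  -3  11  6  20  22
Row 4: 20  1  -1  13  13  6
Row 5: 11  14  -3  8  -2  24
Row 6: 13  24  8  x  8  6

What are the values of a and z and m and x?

Row 6: 13 + 24 + 8 + 8 + 6 = 59, so its missing entry is 52 − 59 = -7.
Column 4: 11 + 6 + 13 + 8 − 7 = 31, so its missing entry is 52 − 31 = 21.
Row 1: 0 + 9 + 20 + 21 − 12 = 38, so its missing entry is 52 − 38 = 14.
Row 2: 12 + 7 + 17 + 11 + 6 = 53, so its missing entry is 52 − 53 = -1.

a = -1, z = 14, m = 21, x = -7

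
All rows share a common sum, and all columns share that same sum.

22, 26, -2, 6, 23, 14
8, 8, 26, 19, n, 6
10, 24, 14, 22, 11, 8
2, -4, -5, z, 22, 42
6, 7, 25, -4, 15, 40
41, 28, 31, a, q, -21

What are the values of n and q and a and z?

Rows 1 and 3 both sum to 89, so that's the common total.
Row 4 has 2 − 4 − 5 + 22 + 42 = 57; the blank must be 89 − 57 = 32.
Column 4 has 6 + 19 + 22 + 32 − 4 = 75; the blank must be 89 − 75 = 14.
Row 6 has 41 + 28 + 31 + 14 − 21 = 93; the blank must be 89 − 93 = -4.
Row 2 has 8 + 8 + 26 + 19 + 6 = 67; the blank must be 89 − 67 = 22.

n = 22, q = -4, a = 14, z = 32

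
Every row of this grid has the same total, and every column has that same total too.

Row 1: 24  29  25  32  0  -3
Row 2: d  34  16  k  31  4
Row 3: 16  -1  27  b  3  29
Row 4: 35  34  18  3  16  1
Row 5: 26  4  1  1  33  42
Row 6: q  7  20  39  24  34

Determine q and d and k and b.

q = -17, d = 23, k = -1, b = 33

Rows 1 and 4 both sum to 107, so that's the common total.
The known cells in row 3 total 74, leaving 107 − 74 = 33 for the blank.
The known cells in column 4 total 108, leaving 107 − 108 = -1 for the blank.
The known cells in row 2 total 84, leaving 107 − 84 = 23 for the blank.
The known cells in row 6 total 124, leaving 107 − 124 = -17 for the blank.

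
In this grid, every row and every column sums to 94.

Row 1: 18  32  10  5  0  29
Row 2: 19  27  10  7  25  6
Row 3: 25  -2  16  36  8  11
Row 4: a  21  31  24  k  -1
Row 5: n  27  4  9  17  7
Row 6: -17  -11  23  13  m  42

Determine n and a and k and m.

n = 30, a = 19, k = 0, m = 44

The known cells in row 6 total 50, leaving 94 − 50 = 44 for the blank.
The known cells in row 5 total 64, leaving 94 − 64 = 30 for the blank.
The known cells in column 5 total 94, leaving 94 − 94 = 0 for the blank.
The known cells in row 4 total 75, leaving 94 − 75 = 19 for the blank.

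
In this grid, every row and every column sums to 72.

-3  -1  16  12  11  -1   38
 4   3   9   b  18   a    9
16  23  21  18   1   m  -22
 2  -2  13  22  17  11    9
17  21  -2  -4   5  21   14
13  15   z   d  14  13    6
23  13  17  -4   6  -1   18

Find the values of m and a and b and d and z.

Row 3 has 16 + 23 + 21 + 18 + 1 − 22 = 57; the blank must be 72 − 57 = 15.
Column 6 has -1 + 15 + 11 + 21 + 13 − 1 = 58; the blank must be 72 − 58 = 14.
Row 2 has 4 + 3 + 9 + 18 + 14 + 9 = 57; the blank must be 72 − 57 = 15.
Column 4 has 12 + 15 + 18 + 22 − 4 − 4 = 59; the blank must be 72 − 59 = 13.
Row 6 has 13 + 15 + 13 + 14 + 13 + 6 = 74; the blank must be 72 − 74 = -2.

m = 15, a = 14, b = 15, d = 13, z = -2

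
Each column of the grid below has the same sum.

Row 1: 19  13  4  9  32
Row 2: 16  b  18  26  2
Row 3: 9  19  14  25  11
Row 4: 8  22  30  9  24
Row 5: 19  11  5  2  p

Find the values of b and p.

The complete columns each total 71.
Column 2 is missing 71 − 65 = 6 (since 13 + 19 + 22 + 11 = 65).
Column 5 is missing 71 − 69 = 2 (since 32 + 2 + 11 + 24 = 69).

b = 6, p = 2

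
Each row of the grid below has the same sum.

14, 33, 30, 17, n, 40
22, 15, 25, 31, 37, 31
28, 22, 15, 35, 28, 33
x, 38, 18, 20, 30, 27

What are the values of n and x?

The complete rows each total 161.
Row 1 is missing 161 − 134 = 27 (since 14 + 33 + 30 + 17 + 40 = 134).
Row 4 is missing 161 − 133 = 28 (since 38 + 18 + 20 + 30 + 27 = 133).

n = 27, x = 28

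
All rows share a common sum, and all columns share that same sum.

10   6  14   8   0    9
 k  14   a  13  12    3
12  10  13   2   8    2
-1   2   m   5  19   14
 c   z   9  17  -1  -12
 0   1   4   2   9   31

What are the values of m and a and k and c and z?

Rows 1 and 3 both sum to 47, so that's the common total.
The known cells in row 4 total 39, leaving 47 − 39 = 8 for the blank.
The known cells in column 3 total 48, leaving 47 − 48 = -1 for the blank.
The known cells in row 2 total 41, leaving 47 − 41 = 6 for the blank.
The known cells in column 1 total 27, leaving 47 − 27 = 20 for the blank.
The known cells in row 5 total 33, leaving 47 − 33 = 14 for the blank.

m = 8, a = -1, k = 6, c = 20, z = 14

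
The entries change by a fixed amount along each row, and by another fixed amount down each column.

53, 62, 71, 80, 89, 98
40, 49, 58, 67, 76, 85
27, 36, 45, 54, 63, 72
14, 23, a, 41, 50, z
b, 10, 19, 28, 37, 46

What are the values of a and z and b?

Along each row the entries change by 9 per step; down each column they change by -13.
Row 4: from 14 at column 1, stepping by 9 to column 3 gives 32.
Row 4: from 14 at column 1, stepping by 9 to column 6 gives 59.
Row 5: from 10 at column 2, stepping by 9 to column 1 gives 1.

a = 32, z = 59, b = 1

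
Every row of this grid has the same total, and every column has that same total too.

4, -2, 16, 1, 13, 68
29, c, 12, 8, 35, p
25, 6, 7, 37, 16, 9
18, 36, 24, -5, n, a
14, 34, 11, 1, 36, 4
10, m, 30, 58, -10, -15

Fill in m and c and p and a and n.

Rows 1 and 3 both sum to 100, so that's the common total.
Column 5 has 13 + 35 + 16 + 36 − 10 = 90; the blank must be 100 − 90 = 10.
Row 6 has 10 + 30 + 58 − 10 − 15 = 73; the blank must be 100 − 73 = 27.
Column 2 has -2 + 6 + 36 + 34 + 27 = 101; the blank must be 100 − 101 = -1.
Row 2 has 29 − 1 + 12 + 8 + 35 = 83; the blank must be 100 − 83 = 17.
Row 4 has 18 + 36 + 24 − 5 + 10 = 83; the blank must be 100 − 83 = 17.

m = 27, c = -1, p = 17, a = 17, n = 10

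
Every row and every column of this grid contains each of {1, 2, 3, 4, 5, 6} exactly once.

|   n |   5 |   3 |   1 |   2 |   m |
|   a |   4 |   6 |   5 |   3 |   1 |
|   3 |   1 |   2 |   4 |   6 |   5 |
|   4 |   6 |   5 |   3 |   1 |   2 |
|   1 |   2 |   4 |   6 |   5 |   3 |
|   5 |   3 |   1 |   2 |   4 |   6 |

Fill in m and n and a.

m = 4, n = 6, a = 2

At (row 2, col 1): row 2 already has {1, 3, 4, 5, 6}, so the value is 2.
At (row 1, col 6): column 6 already has {1, 2, 3, 5, 6}, so the value is 4.
Cell (1,1): row 1 already has {1, 2, 3, 4, 5} → 6.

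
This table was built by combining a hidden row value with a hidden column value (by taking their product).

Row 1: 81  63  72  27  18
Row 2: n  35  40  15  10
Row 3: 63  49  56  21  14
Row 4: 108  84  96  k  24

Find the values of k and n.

Each row is a constant multiple of every other row — this is a multiplication table with the headers hidden.
Row 4 is 24/18 = 4/3 times row 1, so its entry in column 4 is 27 × 4/3 = 36.
Row 2 is 10/18 = 5/9 times row 1, so its entry in column 1 is 81 × 5/9 = 45.

k = 36, n = 45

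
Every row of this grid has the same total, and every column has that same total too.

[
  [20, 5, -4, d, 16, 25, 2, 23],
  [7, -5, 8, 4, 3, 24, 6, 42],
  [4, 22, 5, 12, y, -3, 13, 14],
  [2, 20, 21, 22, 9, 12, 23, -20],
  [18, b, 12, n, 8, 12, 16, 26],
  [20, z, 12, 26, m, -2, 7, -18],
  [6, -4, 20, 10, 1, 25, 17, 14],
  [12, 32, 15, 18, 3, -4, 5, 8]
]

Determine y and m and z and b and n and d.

Rows 2 and 4 both sum to 89, so that's the common total.
Row 3: 4 + 22 + 5 + 12 − 3 + 13 + 14 = 67, so its missing entry is 89 − 67 = 22.
Column 5: 16 + 3 + 22 + 9 + 8 + 1 + 3 = 62, so its missing entry is 89 − 62 = 27.
Row 1: 20 + 5 − 4 + 16 + 25 + 2 + 23 = 87, so its missing entry is 89 − 87 = 2.
Column 4: 2 + 4 + 12 + 22 + 26 + 10 + 18 = 94, so its missing entry is 89 − 94 = -5.
Row 6: 20 + 12 + 26 + 27 − 2 + 7 − 18 = 72, so its missing entry is 89 − 72 = 17.
Row 5: 18 + 12 − 5 + 8 + 12 + 16 + 26 = 87, so its missing entry is 89 − 87 = 2.

y = 22, m = 27, z = 17, b = 2, n = -5, d = 2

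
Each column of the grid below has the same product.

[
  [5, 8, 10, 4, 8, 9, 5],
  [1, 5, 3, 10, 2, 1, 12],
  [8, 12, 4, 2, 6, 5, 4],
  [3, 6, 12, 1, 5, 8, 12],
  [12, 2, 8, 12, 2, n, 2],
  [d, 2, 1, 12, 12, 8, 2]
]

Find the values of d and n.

Columns 4 and 5 each multiply to 11520, so every column has product 11520.
Column 1: 5×1×8×3×12 = 1440, so the missing entry is 11520 ÷ 1440 = 8.
Column 6: 9×1×5×8×8 = 2880, so the missing entry is 11520 ÷ 2880 = 4.

d = 8, n = 4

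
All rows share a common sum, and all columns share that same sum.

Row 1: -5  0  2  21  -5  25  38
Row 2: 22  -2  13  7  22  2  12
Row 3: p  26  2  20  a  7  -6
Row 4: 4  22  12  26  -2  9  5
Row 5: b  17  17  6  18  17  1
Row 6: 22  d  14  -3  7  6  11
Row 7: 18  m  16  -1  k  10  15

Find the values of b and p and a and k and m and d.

b = 0, p = 15, a = 12, k = 24, m = -6, d = 19

Rows 1 and 2 both sum to 76, so that's the common total.
The known cells in row 5 total 76, leaving 76 − 76 = 0 for the blank.
The known cells in column 1 total 61, leaving 76 − 61 = 15 for the blank.
The known cells in row 3 total 64, leaving 76 − 64 = 12 for the blank.
The known cells in column 5 total 52, leaving 76 − 52 = 24 for the blank.
The known cells in row 7 total 82, leaving 76 − 82 = -6 for the blank.
The known cells in row 6 total 57, leaving 76 − 57 = 19 for the blank.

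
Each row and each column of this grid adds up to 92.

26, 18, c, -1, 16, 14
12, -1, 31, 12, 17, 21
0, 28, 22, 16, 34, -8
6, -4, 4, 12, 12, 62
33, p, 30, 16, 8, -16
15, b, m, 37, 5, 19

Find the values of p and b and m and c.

Row 1: 26 + 18 − 1 + 16 + 14 = 73, so its missing entry is 92 − 73 = 19.
Row 5: 33 + 30 + 16 + 8 − 16 = 71, so its missing entry is 92 − 71 = 21.
Column 2: 18 − 1 + 28 − 4 + 21 = 62, so its missing entry is 92 − 62 = 30.
Row 6: 15 + 30 + 37 + 5 + 19 = 106, so its missing entry is 92 − 106 = -14.

p = 21, b = 30, m = -14, c = 19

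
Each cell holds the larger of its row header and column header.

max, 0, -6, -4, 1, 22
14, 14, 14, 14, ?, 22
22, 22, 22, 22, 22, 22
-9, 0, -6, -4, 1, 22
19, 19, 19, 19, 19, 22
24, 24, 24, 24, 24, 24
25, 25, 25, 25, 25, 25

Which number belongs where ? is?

14

max(14, 1) = 14.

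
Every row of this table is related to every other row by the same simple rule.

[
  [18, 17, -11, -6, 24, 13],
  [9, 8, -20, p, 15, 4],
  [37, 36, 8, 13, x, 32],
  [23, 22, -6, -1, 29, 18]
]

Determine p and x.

The difference between any two rows is the same in every column — this is an addition table with the headers hidden.
Row 2 minus row 1 is 4 − 13 = -9, so its entry in column 4 is -6 + (-9) = -15.
Row 3 minus row 1 is 32 − 13 = 19, so its entry in column 5 is 24 + 19 = 43.

p = -15, x = 43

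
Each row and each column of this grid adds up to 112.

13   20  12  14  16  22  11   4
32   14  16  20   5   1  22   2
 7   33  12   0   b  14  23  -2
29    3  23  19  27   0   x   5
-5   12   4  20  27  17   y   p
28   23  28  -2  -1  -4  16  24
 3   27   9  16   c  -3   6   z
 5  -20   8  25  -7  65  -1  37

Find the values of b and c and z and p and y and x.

b = 25, c = 20, z = 34, p = 8, y = 29, x = 6

Row 3: 7 + 33 + 12 + 0 + 14 + 23 − 2 = 87, so its missing entry is 112 − 87 = 25.
Column 5: 16 + 5 + 25 + 27 + 27 − 1 − 7 = 92, so its missing entry is 112 − 92 = 20.
Row 7: 3 + 27 + 9 + 16 + 20 − 3 + 6 = 78, so its missing entry is 112 − 78 = 34.
Row 4: 29 + 3 + 23 + 19 + 27 + 0 + 5 = 106, so its missing entry is 112 − 106 = 6.
Column 7: 11 + 22 + 23 + 6 + 16 + 6 − 1 = 83, so its missing entry is 112 − 83 = 29.
Row 5: -5 + 12 + 4 + 20 + 27 + 17 + 29 = 104, so its missing entry is 112 − 104 = 8.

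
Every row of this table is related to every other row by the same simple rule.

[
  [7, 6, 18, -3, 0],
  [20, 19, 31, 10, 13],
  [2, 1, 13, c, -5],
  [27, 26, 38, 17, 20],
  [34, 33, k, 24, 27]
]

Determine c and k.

The difference between any two rows is the same in every column — this is an addition table with the headers hidden.
Row 3 minus row 1 is 2 − 7 = -5, so its entry in column 4 is -3 + (-5) = -8.
Row 5 minus row 1 is 34 − 7 = 27, so its entry in column 3 is 18 + 27 = 45.

c = -8, k = 45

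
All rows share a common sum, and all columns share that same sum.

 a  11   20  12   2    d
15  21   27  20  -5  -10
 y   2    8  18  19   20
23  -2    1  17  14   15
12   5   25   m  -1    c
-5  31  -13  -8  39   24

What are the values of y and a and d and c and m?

Rows 2 and 4 both sum to 68, so that's the common total.
Column 4 has 12 + 20 + 18 + 17 − 8 = 59; the blank must be 68 − 59 = 9.
Row 3 has 2 + 8 + 18 + 19 + 20 = 67; the blank must be 68 − 67 = 1.
Column 1 has 15 + 1 + 23 + 12 − 5 = 46; the blank must be 68 − 46 = 22.
Row 5 has 12 + 5 + 25 + 9 − 1 = 50; the blank must be 68 − 50 = 18.
Row 1 has 22 + 11 + 20 + 12 + 2 = 67; the blank must be 68 − 67 = 1.

y = 1, a = 22, d = 1, c = 18, m = 9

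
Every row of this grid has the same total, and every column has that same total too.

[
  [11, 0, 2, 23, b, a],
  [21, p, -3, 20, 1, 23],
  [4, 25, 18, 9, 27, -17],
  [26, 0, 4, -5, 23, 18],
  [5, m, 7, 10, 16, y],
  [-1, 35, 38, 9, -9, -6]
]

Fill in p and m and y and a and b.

Rows 3 and 4 both sum to 66, so that's the common total.
Column 5: 1 + 27 + 23 + 16 − 9 = 58, so its missing entry is 66 − 58 = 8.
Row 2: 21 − 3 + 20 + 1 + 23 = 62, so its missing entry is 66 − 62 = 4.
Row 1: 11 + 0 + 2 + 23 + 8 = 44, so its missing entry is 66 − 44 = 22.
Column 6: 22 + 23 − 17 + 18 − 6 = 40, so its missing entry is 66 − 40 = 26.
Row 5: 5 + 7 + 10 + 16 + 26 = 64, so its missing entry is 66 − 64 = 2.

p = 4, m = 2, y = 26, a = 22, b = 8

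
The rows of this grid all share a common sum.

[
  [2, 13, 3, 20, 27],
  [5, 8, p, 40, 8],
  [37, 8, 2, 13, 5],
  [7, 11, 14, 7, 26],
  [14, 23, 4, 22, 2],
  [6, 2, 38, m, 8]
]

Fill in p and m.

Row 1 sums to 65 and so does row 5; that's the common total.
In row 2 the known cells total 61, leaving 65 − 61 = 4.
In row 6 the known cells total 54, leaving 65 − 54 = 11.

p = 4, m = 11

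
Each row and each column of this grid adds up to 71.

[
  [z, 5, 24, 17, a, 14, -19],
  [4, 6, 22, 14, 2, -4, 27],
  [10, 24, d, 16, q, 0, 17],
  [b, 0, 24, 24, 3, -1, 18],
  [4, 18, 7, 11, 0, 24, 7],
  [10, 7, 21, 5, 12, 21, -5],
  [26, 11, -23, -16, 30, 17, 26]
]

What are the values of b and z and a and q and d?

Row 4: 0 + 24 + 24 + 3 − 1 + 18 = 68, so its missing entry is 71 − 68 = 3.
Column 1: 4 + 10 + 3 + 4 + 10 + 26 = 57, so its missing entry is 71 − 57 = 14.
Row 1: 14 + 5 + 24 + 17 + 14 − 19 = 55, so its missing entry is 71 − 55 = 16.
Column 5: 16 + 2 + 3 + 0 + 12 + 30 = 63, so its missing entry is 71 − 63 = 8.
Row 3: 10 + 24 + 16 + 8 + 0 + 17 = 75, so its missing entry is 71 − 75 = -4.

b = 3, z = 14, a = 16, q = 8, d = -4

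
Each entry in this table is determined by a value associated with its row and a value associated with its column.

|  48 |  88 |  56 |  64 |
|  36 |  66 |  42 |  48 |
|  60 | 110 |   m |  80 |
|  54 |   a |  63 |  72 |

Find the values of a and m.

Each row is a constant multiple of every other row — this is a multiplication table with the headers hidden.
Row 4 is 72/64 = 9/8 times row 1, so its entry in column 2 is 88 × 9/8 = 99.
Row 3 is 80/64 = 5/4 times row 1, so its entry in column 3 is 56 × 5/4 = 70.

a = 99, m = 70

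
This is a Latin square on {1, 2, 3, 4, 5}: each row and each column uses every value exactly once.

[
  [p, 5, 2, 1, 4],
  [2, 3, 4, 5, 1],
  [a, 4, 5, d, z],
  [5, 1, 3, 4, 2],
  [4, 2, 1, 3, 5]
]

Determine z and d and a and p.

z = 3, d = 2, a = 1, p = 3

For row 3, column 4: column 4 already has {1, 3, 4, 5}; that leaves 2.
At (row 3, col 5): column 5 already has {1, 2, 4, 5}, so the value is 3.
Cell (3,1): row 3 already has {2, 3, 4, 5} → 1.
At (row 1, col 1): row 1 already has {1, 2, 4, 5}, so the value is 3.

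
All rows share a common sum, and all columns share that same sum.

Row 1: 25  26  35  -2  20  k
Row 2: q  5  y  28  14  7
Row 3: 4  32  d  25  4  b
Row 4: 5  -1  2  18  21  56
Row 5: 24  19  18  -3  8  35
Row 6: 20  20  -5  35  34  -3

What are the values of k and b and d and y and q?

k = -3, b = 9, d = 27, y = 24, q = 23

Rows 4 and 5 both sum to 101, so that's the common total.
Row 1: 25 + 26 + 35 − 2 + 20 = 104, so its missing entry is 101 − 104 = -3.
Column 1: 25 + 4 + 5 + 24 + 20 = 78, so its missing entry is 101 − 78 = 23.
Row 2: 23 + 5 + 28 + 14 + 7 = 77, so its missing entry is 101 − 77 = 24.
Column 3: 35 + 24 + 2 + 18 − 5 = 74, so its missing entry is 101 − 74 = 27.
Row 3: 4 + 32 + 27 + 25 + 4 = 92, so its missing entry is 101 − 92 = 9.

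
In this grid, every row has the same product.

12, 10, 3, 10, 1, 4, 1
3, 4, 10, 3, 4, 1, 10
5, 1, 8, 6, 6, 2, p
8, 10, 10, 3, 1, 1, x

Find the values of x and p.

Rows 1 and 2 each multiply to 14400, so every row has product 14400.
Row 4: 8×10×10×3×1×1 = 2400, so the missing entry is 14400 ÷ 2400 = 6.
Row 3: 5×1×8×6×6×2 = 2880, so the missing entry is 14400 ÷ 2880 = 5.

x = 6, p = 5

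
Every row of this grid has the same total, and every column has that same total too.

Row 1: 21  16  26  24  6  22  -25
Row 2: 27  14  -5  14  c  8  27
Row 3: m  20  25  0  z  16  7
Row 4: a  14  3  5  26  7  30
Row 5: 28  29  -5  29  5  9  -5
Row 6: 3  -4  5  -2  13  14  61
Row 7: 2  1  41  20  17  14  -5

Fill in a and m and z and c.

a = 5, m = 4, z = 18, c = 5

Rows 1 and 5 both sum to 90, so that's the common total.
Row 2 has 27 + 14 − 5 + 14 + 8 + 27 = 85; the blank must be 90 − 85 = 5.
Column 5 has 6 + 5 + 26 + 5 + 13 + 17 = 72; the blank must be 90 − 72 = 18.
Row 3 has 20 + 25 + 0 + 18 + 16 + 7 = 86; the blank must be 90 − 86 = 4.
Row 4 has 14 + 3 + 5 + 26 + 7 + 30 = 85; the blank must be 90 − 85 = 5.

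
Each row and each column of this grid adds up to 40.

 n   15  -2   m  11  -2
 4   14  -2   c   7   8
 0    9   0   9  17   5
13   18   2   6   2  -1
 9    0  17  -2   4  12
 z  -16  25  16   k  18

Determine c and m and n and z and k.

c = 9, m = 2, n = 16, z = -2, k = -1

Column 5: 11 + 7 + 17 + 2 + 4 = 41, so its missing entry is 40 − 41 = -1.
Row 6: -16 + 25 + 16 − 1 + 18 = 42, so its missing entry is 40 − 42 = -2.
Column 1: 4 + 0 + 13 + 9 − 2 = 24, so its missing entry is 40 − 24 = 16.
Row 1: 16 + 15 − 2 + 11 − 2 = 38, so its missing entry is 40 − 38 = 2.
Row 2: 4 + 14 − 2 + 7 + 8 = 31, so its missing entry is 40 − 31 = 9.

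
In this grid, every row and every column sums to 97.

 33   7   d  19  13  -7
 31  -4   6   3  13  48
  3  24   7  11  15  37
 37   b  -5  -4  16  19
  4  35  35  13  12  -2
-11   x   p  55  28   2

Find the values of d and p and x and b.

Row 4: 37 − 5 − 4 + 16 + 19 = 63, so its missing entry is 97 − 63 = 34.
Row 1: 33 + 7 + 19 + 13 − 7 = 65, so its missing entry is 97 − 65 = 32.
Column 2: 7 − 4 + 24 + 34 + 35 = 96, so its missing entry is 97 − 96 = 1.
Row 6: -11 + 1 + 55 + 28 + 2 = 75, so its missing entry is 97 − 75 = 22.

d = 32, p = 22, x = 1, b = 34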